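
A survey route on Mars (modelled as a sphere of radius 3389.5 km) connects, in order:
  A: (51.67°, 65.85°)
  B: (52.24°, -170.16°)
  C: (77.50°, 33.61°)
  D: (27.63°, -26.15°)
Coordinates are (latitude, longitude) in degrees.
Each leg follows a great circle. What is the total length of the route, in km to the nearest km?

Leg A→B: central angle 1.1507 rad, distance 3900.3 km.
Leg B→C: central angle 0.8625 rad, distance 2923.4 km.
Leg C→D: central angle 0.9892 rad, distance 3353.0 km.
Total: 3900.3 + 2923.4 + 3353.0 ≈ 10177 km.

10177 km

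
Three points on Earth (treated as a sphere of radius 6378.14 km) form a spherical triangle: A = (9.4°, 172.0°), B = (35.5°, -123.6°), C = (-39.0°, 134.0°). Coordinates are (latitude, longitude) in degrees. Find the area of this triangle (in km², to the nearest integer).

Side lengths (central angles): a = 2.0959, b = 1.0456, c = 1.1131 rad; semiperimeter s = 2.1273.
By l'Huilier's theorem, tan(E/4) = √[tan(s/2) tan((s−a)/2) tan((s−b)/2) tan((s−c)/2)], giving spherical excess E = 0.3871 rad.
Area = E·R² = 0.3871 × (6378.14)² ≈ 15748596 km².

15748596 km²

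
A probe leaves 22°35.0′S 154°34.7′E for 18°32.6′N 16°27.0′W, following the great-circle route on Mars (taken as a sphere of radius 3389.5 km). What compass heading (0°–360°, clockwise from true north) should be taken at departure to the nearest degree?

246°

With φ₁ = -0.3942, φ₂ = 0.3236, Δλ = -2.9850 rad, the forward-azimuth formula gives
θ = atan2( sin Δλ cos φ₂ , cos φ₁ sin φ₂ − sin φ₁ cos φ₂ cos Δλ ) = atan2(-0.1478, -0.0660) = -114.06°.
Adding 360° brings this into [0°, 360°): 246°.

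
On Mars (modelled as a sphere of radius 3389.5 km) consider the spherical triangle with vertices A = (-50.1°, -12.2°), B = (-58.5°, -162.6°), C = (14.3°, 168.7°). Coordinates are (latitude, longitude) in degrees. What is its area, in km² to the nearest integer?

Side lengths (central angles): a = 1.3351, b = 2.5166, c = 1.1996 rad; semiperimeter s = 2.5257.
By l'Huilier's theorem, tan(E/4) = √[tan(s/2) tan((s−a)/2) tan((s−b)/2) tan((s−c)/2)], giving spherical excess E = 0.3462 rad.
Area = E·R² = 0.3462 × (3389.5)² ≈ 3977955 km².

3977955 km²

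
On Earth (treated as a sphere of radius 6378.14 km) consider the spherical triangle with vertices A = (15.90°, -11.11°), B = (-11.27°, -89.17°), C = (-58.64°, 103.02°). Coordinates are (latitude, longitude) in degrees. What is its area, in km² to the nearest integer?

94233462 km²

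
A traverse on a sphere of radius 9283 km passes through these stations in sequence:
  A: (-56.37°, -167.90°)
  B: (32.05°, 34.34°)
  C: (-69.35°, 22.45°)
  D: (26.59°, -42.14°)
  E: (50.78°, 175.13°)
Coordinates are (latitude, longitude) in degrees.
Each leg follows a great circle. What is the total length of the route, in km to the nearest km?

73779 km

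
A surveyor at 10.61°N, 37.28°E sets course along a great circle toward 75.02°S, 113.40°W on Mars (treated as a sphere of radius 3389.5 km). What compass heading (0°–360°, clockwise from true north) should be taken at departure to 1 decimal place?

187.9°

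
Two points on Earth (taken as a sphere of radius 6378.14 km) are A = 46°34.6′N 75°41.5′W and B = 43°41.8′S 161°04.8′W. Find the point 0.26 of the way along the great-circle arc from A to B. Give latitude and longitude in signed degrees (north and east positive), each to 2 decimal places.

24.95°, -102.79°

The central angle between A and B is δ = 2.0508 rad.
With f = 0.26, the slerp weights are sin((1−f)δ)/sin δ = 1.1258 and sin(fδ)/sin δ = 0.5731.
Weighted sum of the unit vectors: (1.1258)·(0.1699,-0.6661,0.7263) + (0.5731)·(-0.6839,-0.2344,-0.6908) = (-0.2007, -0.8842, 0.4218).
Converting back: φ = atan2(z, √(x²+y²)) = 24.95°, λ = atan2(y, x) = -102.79°.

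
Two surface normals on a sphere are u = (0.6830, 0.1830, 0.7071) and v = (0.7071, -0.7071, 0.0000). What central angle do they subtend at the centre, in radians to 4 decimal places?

u·v = 0.3536; |u| = 1.0000, |v| = 1.0000.
cos θ = (u·v)/(|u||v|) = 0.3536, so θ = 1.2094 rad.

1.2094 rad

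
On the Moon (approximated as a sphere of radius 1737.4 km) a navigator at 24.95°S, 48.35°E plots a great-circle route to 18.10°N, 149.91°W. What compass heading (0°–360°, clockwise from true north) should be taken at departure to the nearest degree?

108°

Δλ = 161.740° = 2.8229 rad.
y = sin Δλ · cos φ₂ = (0.3133)(0.9505) = 0.2978
x = cos φ₁ sin φ₂ − sin φ₁ cos φ₂ cos Δλ = (0.9067)(0.3107) − (-0.4218)(0.9505)(-0.9496) = -0.0991
θ = atan2(y, x) = 108.40°, so the bearing is 108°.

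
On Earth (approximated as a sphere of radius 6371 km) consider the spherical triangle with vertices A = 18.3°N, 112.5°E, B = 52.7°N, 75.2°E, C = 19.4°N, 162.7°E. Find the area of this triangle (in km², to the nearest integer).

Side lengths (central angles): a = 1.2774, b = 0.8264, c = 0.7849 rad; semiperimeter s = 1.4444.
By l'Huilier's theorem, tan(E/4) = √[tan(s/2) tan((s−a)/2) tan((s−b)/2) tan((s−c)/2)], giving spherical excess E = 0.3580 rad.
Area = E·R² = 0.3580 × (6371)² ≈ 14529776 km².

14529776 km²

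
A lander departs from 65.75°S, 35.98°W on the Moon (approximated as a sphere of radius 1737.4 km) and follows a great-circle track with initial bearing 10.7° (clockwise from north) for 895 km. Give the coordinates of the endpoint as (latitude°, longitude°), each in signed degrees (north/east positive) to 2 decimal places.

-36.49°, -29.45°

Angular distance δ = d/R = 895/1737.4 = 0.51514 rad; initial bearing θ = 0.1868 rad.
sin φ₂ = sin φ₁ cos δ + cos φ₁ sin δ cos θ = (-0.9118)(0.8702) + (0.4107)(0.4927)(0.9826) = -0.5946, so φ₂ = -36.49°.
Δλ = atan2(sin θ sin δ cos φ₁, cos δ − sin φ₁ sin φ₂) = atan2(0.0376, 0.3281) = 6.532°.
λ₂ = -35.980° + 6.532° = -29.45°.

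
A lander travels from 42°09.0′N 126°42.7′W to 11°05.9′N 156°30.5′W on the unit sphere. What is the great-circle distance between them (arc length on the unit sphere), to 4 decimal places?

0.7067

Let φ₁ = 0.7357 rad, φ₂ = 0.1937 rad, and Δλ = -0.5200 rad.
Haversine: a = sin²(Δφ/2) + cos φ₁ cos φ₂ sin²(Δλ/2) = 0.0716 + (0.7414)(0.9813)(0.0661) = 0.11974.
Central angle c = 2·arcsin(√a) = 0.70668 rad.
On the unit sphere the arc length equals the central angle: 0.7067.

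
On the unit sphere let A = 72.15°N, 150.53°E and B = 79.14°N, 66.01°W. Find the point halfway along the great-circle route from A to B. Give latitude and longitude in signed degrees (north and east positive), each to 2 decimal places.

84.35°, -173.60°

Central angle δ = 0.4769 rad. Interpolating on the sphere with fraction f = 0.5:
P = [sin((1−f)δ)·A + sin(fδ)·B] / sin δ = 0.5146·A + 0.5146·B in Cartesian coordinates,
giving P = (-0.0979, -0.0110, 0.9951), i.e. latitude 84.35°, longitude -173.60°.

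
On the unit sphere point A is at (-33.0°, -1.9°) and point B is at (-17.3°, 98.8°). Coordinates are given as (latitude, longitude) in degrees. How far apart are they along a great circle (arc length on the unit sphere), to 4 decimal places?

Let φ₁ = -0.5760 rad, φ₂ = -0.3019 rad, and Δλ = 1.7575 rad.
cos c = sin φ₁ sin φ₂ + cos φ₁ cos φ₂ cos Δλ = (-0.5446)(-0.2974) + (0.8387)(0.9548)(-0.1857) = 0.01329,
so c = arccos(0.01329) = 1.55750 rad.
On the unit sphere the arc length equals the central angle: 1.5575.

1.5575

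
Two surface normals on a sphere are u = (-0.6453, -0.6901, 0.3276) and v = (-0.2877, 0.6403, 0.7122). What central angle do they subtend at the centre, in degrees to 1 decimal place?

u·v = -0.0229; |u| = 1.0000, |v| = 1.0000.
cos θ = (u·v)/(|u||v|) = -0.0229, so θ = 91.3°.

91.3°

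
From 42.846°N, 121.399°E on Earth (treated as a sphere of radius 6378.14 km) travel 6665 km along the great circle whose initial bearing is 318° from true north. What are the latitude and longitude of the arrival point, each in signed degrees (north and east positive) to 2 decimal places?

54.35°, 24.59°

Angular distance δ = d/R = 6665/6378.14 = 1.04498 rad; initial bearing θ = 5.5501 rad.
sin φ₂ = sin φ₁ cos δ + cos φ₁ sin δ cos θ = (0.6800)(0.5019) + (0.7332)(0.8649)(0.7431) = 0.8126, so φ₂ = 54.35°.
Δλ = atan2(sin θ sin δ cos φ₁, cos δ − sin φ₁ sin φ₂) = atan2(-0.4243, -0.0507) = -96.808°.
λ₂ = 121.399° − 96.808° = 24.59°.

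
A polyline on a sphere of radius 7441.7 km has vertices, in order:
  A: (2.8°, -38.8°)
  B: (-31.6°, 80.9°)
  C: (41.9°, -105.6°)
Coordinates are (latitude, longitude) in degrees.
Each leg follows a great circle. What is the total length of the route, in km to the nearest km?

Leg A→B: central angle 2.0343 rad, distance 15138.7 km.
Leg B→C: central angle 2.9403 rad, distance 21880.9 km.
Total: 15138.7 + 21880.9 ≈ 37020 km.

37020 km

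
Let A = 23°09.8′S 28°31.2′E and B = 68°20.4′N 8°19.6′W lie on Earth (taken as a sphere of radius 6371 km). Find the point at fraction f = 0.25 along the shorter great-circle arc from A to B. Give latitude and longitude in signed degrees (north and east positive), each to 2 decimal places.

The central angle between A and B is δ = 1.6650 rad.
With f = 0.25, the slerp weights are sin((1−f)δ)/sin δ = 0.9528 and sin(fδ)/sin δ = 0.4061.
Weighted sum of the unit vectors: (0.9528)·(0.8078,0.4390,-0.3934) + (0.4061)·(0.3652,-0.0535,0.9294) = (0.9180, 0.3965, 0.0027).
Converting back: φ = atan2(z, √(x²+y²)) = 0.15°, λ = atan2(y, x) = 23.36°.

0.15°, 23.36°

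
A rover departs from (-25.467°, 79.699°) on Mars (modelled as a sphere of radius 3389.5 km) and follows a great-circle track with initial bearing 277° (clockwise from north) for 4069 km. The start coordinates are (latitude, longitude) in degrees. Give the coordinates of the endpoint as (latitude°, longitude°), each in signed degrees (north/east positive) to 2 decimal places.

Angular distance δ = d/R = 4069/3389.5 = 1.20047 rad; initial bearing θ = 4.8346 rad.
sin φ₂ = sin φ₁ cos δ + cos φ₁ sin δ cos θ = (-0.4300)(0.3619) + (0.9028)(0.9322)(0.1219) = -0.0531, so φ₂ = -3.04°.
Δλ = atan2(sin θ sin δ cos φ₁, cos δ − sin φ₁ sin φ₂) = atan2(-0.8354, 0.3391) = -67.906°.
λ₂ = 79.699° − 67.906° = 11.79°.

-3.04°, 11.79°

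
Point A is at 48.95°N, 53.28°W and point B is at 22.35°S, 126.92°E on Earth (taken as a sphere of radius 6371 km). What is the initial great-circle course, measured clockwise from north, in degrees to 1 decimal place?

359.6°

With φ₁ = 0.8543, φ₂ = -0.3901, Δλ = -3.1381 rad, the forward-azimuth formula gives
θ = atan2( sin Δλ cos φ₂ , cos φ₁ sin φ₂ − sin φ₁ cos φ₂ cos Δλ ) = atan2(-0.0032, 0.4478) = -0.41°.
Adding 360° brings this into [0°, 360°): 359.6°.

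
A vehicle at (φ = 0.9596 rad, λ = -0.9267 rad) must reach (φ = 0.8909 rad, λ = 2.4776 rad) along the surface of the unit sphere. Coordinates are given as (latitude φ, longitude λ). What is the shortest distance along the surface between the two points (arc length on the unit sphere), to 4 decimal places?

1.2782

Let φ₁ = 0.9596 rad, φ₂ = 0.8909 rad, and Δλ = -2.8789 rad.
cos c = sin φ₁ sin φ₂ + cos φ₁ cos φ₂ cos Δλ = (0.8190)(0.7776) + (0.5738)(0.6287)(-0.9657) = 0.28845,
so c = arccos(0.28845) = 1.27819 rad.
On the unit sphere the arc length equals the central angle: 1.2782.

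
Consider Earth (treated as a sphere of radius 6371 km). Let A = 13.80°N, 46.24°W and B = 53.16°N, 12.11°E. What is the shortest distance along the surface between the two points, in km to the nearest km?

With latitudes φ₁ = 13.800°, φ₂ = 53.160° and longitude difference Δλ = 58.350°:
cos c = sin φ₁ sin φ₂ + cos φ₁ cos φ₂ cos Δλ = (0.2385)(0.8003) + (0.9711)(0.5996)(0.5247) = 0.49644,
so c = arccos(0.49644) = 1.05131 rad.
Distance = R·c = 6371 × 1.0513 ≈ 6698 km.

6698 km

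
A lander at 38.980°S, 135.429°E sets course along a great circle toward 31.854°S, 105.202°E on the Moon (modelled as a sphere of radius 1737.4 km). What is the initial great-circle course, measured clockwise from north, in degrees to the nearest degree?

Δλ = -30.227° = -0.5276 rad.
y = sin Δλ · cos φ₂ = (-0.5034)(0.8494) = -0.4276
x = cos φ₁ sin φ₂ − sin φ₁ cos φ₂ cos Δλ = (0.7774)(-0.5278) − (-0.6290)(0.8494)(0.8640) = 0.0514
θ = atan2(y, x) = -83.15°; adding 360° gives 277°.

277°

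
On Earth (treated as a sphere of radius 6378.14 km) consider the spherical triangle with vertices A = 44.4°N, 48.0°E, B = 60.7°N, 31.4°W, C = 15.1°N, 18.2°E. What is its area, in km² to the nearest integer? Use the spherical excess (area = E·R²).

12456232 km²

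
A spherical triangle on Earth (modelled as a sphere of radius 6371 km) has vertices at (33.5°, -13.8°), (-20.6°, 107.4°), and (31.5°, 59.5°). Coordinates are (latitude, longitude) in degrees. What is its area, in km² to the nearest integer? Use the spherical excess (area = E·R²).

16808625 km²

Side lengths (central angles): a = 1.2119, b = 1.0556, c = 2.2125 rad; semiperimeter s = 2.2400.
By l'Huilier's theorem, tan(E/4) = √[tan(s/2) tan((s−a)/2) tan((s−b)/2) tan((s−c)/2)], giving spherical excess E = 0.4141 rad.
Area = E·R² = 0.4141 × (6371)² ≈ 16808625 km².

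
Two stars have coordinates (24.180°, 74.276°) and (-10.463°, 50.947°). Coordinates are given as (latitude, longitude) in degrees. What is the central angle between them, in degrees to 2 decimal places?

41.46°

Let φ₁ = 0.4220 rad, φ₂ = -0.1826 rad, and Δλ = -0.4072 rad.
Haversine: a = sin²(Δφ/2) + cos φ₁ cos φ₂ sin²(Δλ/2) = 0.0886 + (0.9123)(0.9834)(0.0409) = 0.12532.
Central angle c = 2·arcsin(√a) = 0.72369 rad.
So the angular separation is 41.46°.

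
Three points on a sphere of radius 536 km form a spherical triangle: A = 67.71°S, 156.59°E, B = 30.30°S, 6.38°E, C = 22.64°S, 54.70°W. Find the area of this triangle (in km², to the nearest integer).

237981 km²

Side lengths (central angles): a = 0.9526, b = 1.5137, c = 1.3871 rad; semiperimeter s = 1.9267.
By l'Huilier's theorem, tan(E/4) = √[tan(s/2) tan((s−a)/2) tan((s−b)/2) tan((s−c)/2)], giving spherical excess E = 0.8283 rad.
Area = E·R² = 0.8283 × (536)² ≈ 237981 km².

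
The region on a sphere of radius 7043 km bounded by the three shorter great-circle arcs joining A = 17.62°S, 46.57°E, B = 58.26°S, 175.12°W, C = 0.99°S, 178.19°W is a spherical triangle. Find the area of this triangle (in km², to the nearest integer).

Side lengths (central angles): a = 1.0004, b = 2.3069, c = 1.6880 rad; semiperimeter s = 2.4977.
By l'Huilier's theorem, tan(E/4) = √[tan(s/2) tan((s−a)/2) tan((s−b)/2) tan((s−c)/2)], giving spherical excess E = 1.3035 rad.
Area = E·R² = 1.3035 × (7043)² ≈ 64660647 km².

64660647 km²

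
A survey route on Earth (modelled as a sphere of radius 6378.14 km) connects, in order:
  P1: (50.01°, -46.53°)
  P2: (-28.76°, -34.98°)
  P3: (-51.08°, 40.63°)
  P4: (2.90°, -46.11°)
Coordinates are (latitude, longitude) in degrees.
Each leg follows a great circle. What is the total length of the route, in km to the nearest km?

25481 km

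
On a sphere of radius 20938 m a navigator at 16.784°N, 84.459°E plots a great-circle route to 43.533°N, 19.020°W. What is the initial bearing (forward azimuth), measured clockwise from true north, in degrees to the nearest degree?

315°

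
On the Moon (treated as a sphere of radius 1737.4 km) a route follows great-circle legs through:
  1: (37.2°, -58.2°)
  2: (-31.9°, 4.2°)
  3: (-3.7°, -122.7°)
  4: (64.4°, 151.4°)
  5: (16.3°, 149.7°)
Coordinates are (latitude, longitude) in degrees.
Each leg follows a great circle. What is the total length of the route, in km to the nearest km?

10564 km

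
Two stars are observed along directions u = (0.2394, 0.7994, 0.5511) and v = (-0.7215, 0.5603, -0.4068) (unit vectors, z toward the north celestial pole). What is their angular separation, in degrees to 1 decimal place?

u·v = 0.0510; |u| = 1.0000, |v| = 1.0000.
cos θ = (u·v)/(|u||v|) = 0.0510, so θ = 87.1°.

87.1°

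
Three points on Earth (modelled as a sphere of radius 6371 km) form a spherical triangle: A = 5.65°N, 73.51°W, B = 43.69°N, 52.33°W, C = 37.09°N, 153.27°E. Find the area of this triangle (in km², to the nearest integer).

35134007 km²

Side lengths (central angles): a = 1.6746, b = 2.0763, c = 0.7393 rad; semiperimeter s = 2.2451.
By l'Huilier's theorem, tan(E/4) = √[tan(s/2) tan((s−a)/2) tan((s−b)/2) tan((s−c)/2)], giving spherical excess E = 0.8656 rad.
Area = E·R² = 0.8656 × (6371)² ≈ 35134007 km².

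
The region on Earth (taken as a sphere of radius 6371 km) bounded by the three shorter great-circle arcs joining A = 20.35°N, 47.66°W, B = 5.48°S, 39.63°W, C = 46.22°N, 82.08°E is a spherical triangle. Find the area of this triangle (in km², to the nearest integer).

Side lengths (central angles): a = 2.0164, b = 1.7352, c = 0.4714 rad; semiperimeter s = 2.1115.
By l'Huilier's theorem, tan(E/4) = √[tan(s/2) tan((s−a)/2) tan((s−b)/2) tan((s−c)/2)], giving spherical excess E = 0.5210 rad.
Area = E·R² = 0.5210 × (6371)² ≈ 21145681 km².

21145681 km²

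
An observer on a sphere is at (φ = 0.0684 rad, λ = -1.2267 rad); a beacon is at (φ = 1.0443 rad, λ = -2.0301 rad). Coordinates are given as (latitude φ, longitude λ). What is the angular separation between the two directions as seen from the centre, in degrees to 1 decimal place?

With latitudes φ₁ = 3.919°, φ₂ = 59.834° and longitude difference Δλ = -46.031°:
cos c = sin φ₁ sin φ₂ + cos φ₁ cos φ₂ cos Δλ = (0.0683)(0.8646) + (0.9977)(0.5025)(0.6943) = 0.40715,
so c = arccos(0.40715) = 1.15147 rad.
So the angular separation is 66.0°.

66.0°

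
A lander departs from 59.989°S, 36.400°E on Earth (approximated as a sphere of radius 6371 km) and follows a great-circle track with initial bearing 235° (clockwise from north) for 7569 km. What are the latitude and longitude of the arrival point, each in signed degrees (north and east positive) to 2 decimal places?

Angular distance δ = d/R = 7569/6371 = 1.18804 rad; initial bearing θ = 4.1015 rad.
sin φ₂ = sin φ₁ cos δ + cos φ₁ sin δ cos θ = (-0.8659)(0.3735) + (0.5002)(0.9276)(-0.5736) = -0.5895, so φ₂ = -36.12°.
Δλ = atan2(sin θ sin δ cos φ₁, cos δ − sin φ₁ sin φ₂) = atan2(-0.3801, -0.1370) = -109.824°.
λ₂ = 36.400° − 109.824° = -73.42°.

-36.12°, -73.42°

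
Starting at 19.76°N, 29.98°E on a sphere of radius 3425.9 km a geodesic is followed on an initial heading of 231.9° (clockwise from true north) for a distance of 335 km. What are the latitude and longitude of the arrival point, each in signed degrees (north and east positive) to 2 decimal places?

Angular distance δ = d/R = 335/3425.9 = 0.09778 rad; initial bearing θ = 4.0474 rad.
sin φ₂ = sin φ₁ cos δ + cos φ₁ sin δ cos θ = (0.3381)(0.9952) + (0.9411)(0.0976)(-0.6170) = 0.2798, so φ₂ = 16.25°.
Δλ = atan2(sin θ sin δ cos φ₁, cos δ − sin φ₁ sin φ₂) = atan2(-0.0723, 0.9006) = -4.590°.
λ₂ = 29.980° − 4.590° = 25.39°.

16.25°, 25.39°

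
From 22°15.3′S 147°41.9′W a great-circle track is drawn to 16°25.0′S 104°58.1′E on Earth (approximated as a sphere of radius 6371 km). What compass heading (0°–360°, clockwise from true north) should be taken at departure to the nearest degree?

Δλ = -107.333° = -1.8733 rad.
y = sin Δλ · cos φ₂ = (-0.9546)(0.9592) = -0.9157
x = cos φ₁ sin φ₂ − sin φ₁ cos φ₂ cos Δλ = (0.9255)(-0.2826) − (-0.3787)(0.9592)(-0.2979) = -0.3698
θ = atan2(y, x) = -111.99°; adding 360° gives 248°.

248°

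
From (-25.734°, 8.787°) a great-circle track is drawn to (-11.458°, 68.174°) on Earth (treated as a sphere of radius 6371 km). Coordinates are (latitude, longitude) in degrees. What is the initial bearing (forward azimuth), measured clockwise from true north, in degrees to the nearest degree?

Δλ = 59.387° = 1.0365 rad.
y = sin Δλ · cos φ₂ = (0.8606)(0.9801) = 0.8435
x = cos φ₁ sin φ₂ − sin φ₁ cos φ₂ cos Δλ = (0.9008)(-0.1986) − (-0.4342)(0.9801)(0.5092) = 0.0378
θ = atan2(y, x) = 87.44°, so the bearing is 87°.

87°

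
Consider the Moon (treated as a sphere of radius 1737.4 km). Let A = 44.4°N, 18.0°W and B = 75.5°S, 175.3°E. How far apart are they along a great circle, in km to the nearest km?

4499 km

With latitudes φ₁ = 44.400°, φ₂ = -75.500° and longitude difference Δλ = -166.700°:
cos c = sin φ₁ sin φ₂ + cos φ₁ cos φ₂ cos Δλ = (0.6997)(-0.9681) + (0.7145)(0.2504)(-0.9732) = -0.85147,
so c = arccos(-0.85147) = 2.58958 rad.
Distance = R·c = 1737.4 × 2.5896 ≈ 4499 km.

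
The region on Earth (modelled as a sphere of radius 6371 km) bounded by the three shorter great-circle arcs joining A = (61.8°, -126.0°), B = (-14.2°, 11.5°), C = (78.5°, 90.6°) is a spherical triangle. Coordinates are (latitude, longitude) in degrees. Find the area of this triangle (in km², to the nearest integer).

Side lengths (central angles): a = 1.7761, b = 0.6633, c = 2.1579 rad; semiperimeter s = 2.2986.
By l'Huilier's theorem, tan(E/4) = √[tan(s/2) tan((s−a)/2) tan((s−b)/2) tan((s−c)/2)], giving spherical excess E = 0.8347 rad.
Area = E·R² = 0.8347 × (6371)² ≈ 33878809 km².

33878809 km²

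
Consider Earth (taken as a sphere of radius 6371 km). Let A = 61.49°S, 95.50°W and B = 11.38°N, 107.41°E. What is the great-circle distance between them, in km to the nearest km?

Let φ₁ = -1.0732 rad, φ₂ = 0.1986 rad, and Δλ = -2.7417 rad.
cos c = sin φ₁ sin φ₂ + cos φ₁ cos φ₂ cos Δλ = (-0.8787)(0.1973) + (0.4773)(0.9803)(-0.9211) = -0.60440,
so c = arccos(-0.60440) = 2.21981 rad.
Distance = R·c = 6371 × 2.2198 ≈ 14142 km.

14142 km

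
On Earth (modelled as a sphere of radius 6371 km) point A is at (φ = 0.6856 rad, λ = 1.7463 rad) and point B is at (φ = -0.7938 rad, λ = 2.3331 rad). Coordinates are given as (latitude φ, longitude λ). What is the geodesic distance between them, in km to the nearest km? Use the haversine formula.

In radians: φ₁ = 0.6856, φ₂ = -0.7938, Δλ = 33.621° = 0.5868 rad.
Haversine: a = sin²(Δφ/2) + cos φ₁ cos φ₂ sin²(Δλ/2) = 0.4544 + (0.7740)(0.7011)(0.0836) = 0.49976.
Central angle c = 2·arcsin(√a) = 1.57031 rad.
Distance = R·c = 6371 × 1.5703 ≈ 10004 km.

10004 km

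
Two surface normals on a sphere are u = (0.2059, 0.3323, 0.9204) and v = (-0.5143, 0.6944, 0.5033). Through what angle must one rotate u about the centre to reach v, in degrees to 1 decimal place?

54.0°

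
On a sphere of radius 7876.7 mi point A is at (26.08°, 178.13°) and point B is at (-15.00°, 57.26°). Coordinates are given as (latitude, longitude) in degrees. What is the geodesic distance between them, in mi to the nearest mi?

17044 mi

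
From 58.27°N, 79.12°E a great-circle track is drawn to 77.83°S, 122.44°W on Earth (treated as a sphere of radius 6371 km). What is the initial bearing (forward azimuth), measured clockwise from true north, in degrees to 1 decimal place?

With φ₁ = 1.0170, φ₂ = -1.3584, Δλ = 2.7653 rad, the forward-azimuth formula gives
θ = atan2( sin Δλ cos φ₂ , cos φ₁ sin φ₂ − sin φ₁ cos φ₂ cos Δλ ) = atan2(0.0775, -0.3473) = 167.43°.
So the initial bearing is 167.4°.

167.4°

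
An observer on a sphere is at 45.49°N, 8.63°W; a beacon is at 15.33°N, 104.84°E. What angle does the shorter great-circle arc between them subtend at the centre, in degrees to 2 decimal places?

94.63°

In radians: φ₁ = 0.7940, φ₂ = 0.2676, Δλ = 113.470° = 1.9804 rad.
Haversine: a = sin²(Δφ/2) + cos φ₁ cos φ₂ sin²(Δλ/2) = 0.0677 + (0.7010)(0.9644)(0.6991) = 0.54037.
Central angle c = 2·arcsin(√a) = 1.65161 rad.
So the angular separation is 94.63°.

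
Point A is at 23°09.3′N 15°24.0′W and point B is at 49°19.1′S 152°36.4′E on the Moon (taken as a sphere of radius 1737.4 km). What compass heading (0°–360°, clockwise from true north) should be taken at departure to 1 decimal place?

163.1°

Δλ = 168.007° = 2.9323 rad.
y = sin Δλ · cos φ₂ = (0.2078)(0.6519) = 0.1355
x = cos φ₁ sin φ₂ − sin φ₁ cos φ₂ cos Δλ = (0.9194)(-0.7583) − (0.3932)(0.6519)(-0.9782) = -0.4465
θ = atan2(y, x) = 163.12°, so the bearing is 163.1°.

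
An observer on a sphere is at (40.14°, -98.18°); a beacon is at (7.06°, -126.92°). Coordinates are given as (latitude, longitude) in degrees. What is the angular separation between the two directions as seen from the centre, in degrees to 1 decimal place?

41.9°

In radians: φ₁ = 0.7006, φ₂ = 0.1232, Δλ = -28.740° = -0.5016 rad.
cos c = sin φ₁ sin φ₂ + cos φ₁ cos φ₂ cos Δλ = (0.6447)(0.1229) + (0.7645)(0.9924)(0.8768) = 0.74445,
so c = arccos(0.74445) = 0.73109 rad.
So the angular separation is 41.9°.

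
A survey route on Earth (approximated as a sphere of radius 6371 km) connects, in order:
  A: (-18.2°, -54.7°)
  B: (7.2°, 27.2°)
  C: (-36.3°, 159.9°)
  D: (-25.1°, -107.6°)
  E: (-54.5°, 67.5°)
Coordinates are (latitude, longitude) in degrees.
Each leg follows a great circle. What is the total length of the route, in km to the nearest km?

43400 km

Leg A→B: central angle 1.4770 rad, distance 9410.0 km.
Leg B→C: central angle 2.2350 rad, distance 14239.2 km.
Leg C→D: central angle 1.3497 rad, distance 8599.0 km.
Leg D→E: central angle 1.7504 rad, distance 11151.5 km.
Total: 9410.0 + 14239.2 + 8599.0 + 11151.5 ≈ 43400 km.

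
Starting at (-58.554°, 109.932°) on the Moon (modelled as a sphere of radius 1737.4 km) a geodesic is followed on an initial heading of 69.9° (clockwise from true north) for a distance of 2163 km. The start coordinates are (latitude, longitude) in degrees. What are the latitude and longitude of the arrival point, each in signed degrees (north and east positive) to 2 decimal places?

-5.93°, 173.37°

Angular distance δ = d/R = 2163/1737.4 = 1.24496 rad; initial bearing θ = 1.2200 rad.
sin φ₂ = sin φ₁ cos δ + cos φ₁ sin δ cos θ = (-0.8531)(0.3201) + (0.5217)(0.9474)(0.3437) = -0.1032, so φ₂ = -5.93°.
Δλ = atan2(sin θ sin δ cos φ₁, cos δ − sin φ₁ sin φ₂) = atan2(0.4641, 0.2320) = 63.439°.
λ₂ = 109.932° + 63.439° = 173.37°.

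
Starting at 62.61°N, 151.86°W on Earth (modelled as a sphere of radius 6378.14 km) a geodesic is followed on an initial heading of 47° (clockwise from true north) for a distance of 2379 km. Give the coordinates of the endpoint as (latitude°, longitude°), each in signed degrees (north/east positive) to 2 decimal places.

70.25°, -99.80°

Angular distance δ = d/R = 2379/6378.14 = 0.37299 rad; initial bearing θ = 0.8203 rad.
sin φ₂ = sin φ₁ cos δ + cos φ₁ sin δ cos θ = (0.8879)(0.9312) + (0.4600)(0.3644)(0.6820) = 0.9412, so φ₂ = 70.25°.
Δλ = atan2(sin θ sin δ cos φ₁, cos δ − sin φ₁ sin φ₂) = atan2(0.1226, 0.0956) = 52.063°.
λ₂ = -151.860° + 52.063° = -99.80°.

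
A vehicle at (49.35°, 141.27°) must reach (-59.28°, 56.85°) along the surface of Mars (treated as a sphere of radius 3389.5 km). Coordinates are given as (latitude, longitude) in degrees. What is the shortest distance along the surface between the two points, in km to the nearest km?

7590 km

With latitudes φ₁ = 49.350°, φ₂ = -59.280° and longitude difference Δλ = -84.420°:
cos c = sin φ₁ sin φ₂ + cos φ₁ cos φ₂ cos Δλ = (0.7587)(-0.8597) + (0.6514)(0.5108)(0.0972) = -0.61988,
so c = arccos(-0.61988) = 2.23938 rad.
Distance = R·c = 3389.5 × 2.2394 ≈ 7590 km.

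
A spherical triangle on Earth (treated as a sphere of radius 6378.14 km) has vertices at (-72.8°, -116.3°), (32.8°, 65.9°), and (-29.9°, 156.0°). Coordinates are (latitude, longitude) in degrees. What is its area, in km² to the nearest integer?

72257834 km²

Side lengths (central angles): a = 1.8455, b = 1.0627, c = 2.4432 rad; semiperimeter s = 2.6757.
By l'Huilier's theorem, tan(E/4) = √[tan(s/2) tan((s−a)/2) tan((s−b)/2) tan((s−c)/2)], giving spherical excess E = 1.7762 rad.
Area = E·R² = 1.7762 × (6378.14)² ≈ 72257834 km².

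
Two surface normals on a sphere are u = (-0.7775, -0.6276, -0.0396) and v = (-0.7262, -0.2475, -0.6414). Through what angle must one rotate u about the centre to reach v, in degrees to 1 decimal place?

41.8°

u·v = 0.7454; |u| = 1.0000, |v| = 1.0000.
cos θ = (u·v)/(|u||v|) = 0.7454, so θ = 41.8°.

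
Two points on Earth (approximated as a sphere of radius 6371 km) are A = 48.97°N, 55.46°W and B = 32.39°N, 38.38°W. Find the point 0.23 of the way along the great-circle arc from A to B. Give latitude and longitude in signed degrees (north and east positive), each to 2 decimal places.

45.40°, -50.70°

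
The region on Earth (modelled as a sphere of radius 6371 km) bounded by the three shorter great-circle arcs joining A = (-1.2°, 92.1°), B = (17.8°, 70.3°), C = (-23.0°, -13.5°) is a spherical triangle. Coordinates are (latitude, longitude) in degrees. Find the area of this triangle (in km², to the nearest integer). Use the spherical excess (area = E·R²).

21020086 km²

Side lengths (central angles): a = 1.5956, b = 1.8124, c = 0.5003 rad; semiperimeter s = 1.9542.
By l'Huilier's theorem, tan(E/4) = √[tan(s/2) tan((s−a)/2) tan((s−b)/2) tan((s−c)/2)], giving spherical excess E = 0.5179 rad.
Area = E·R² = 0.5179 × (6371)² ≈ 21020086 km².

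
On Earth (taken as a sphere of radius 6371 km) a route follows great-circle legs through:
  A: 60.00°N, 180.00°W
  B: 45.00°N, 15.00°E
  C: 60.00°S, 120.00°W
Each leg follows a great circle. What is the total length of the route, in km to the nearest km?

24893 km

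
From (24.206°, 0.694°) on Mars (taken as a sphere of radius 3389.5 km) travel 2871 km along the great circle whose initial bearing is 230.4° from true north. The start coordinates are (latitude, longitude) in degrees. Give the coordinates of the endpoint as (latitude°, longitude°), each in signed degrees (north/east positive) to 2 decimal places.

Angular distance δ = d/R = 2871/3389.5 = 0.84703 rad; initial bearing θ = 4.0212 rad.
sin φ₂ = sin φ₁ cos δ + cos φ₁ sin δ cos θ = (0.4100)(0.6622) + (0.9121)(0.7493)(-0.6374) = -0.1641, so φ₂ = -9.45°.
Δλ = atan2(sin θ sin δ cos φ₁, cos δ − sin φ₁ sin φ₂) = atan2(-0.5266, 0.7295) = -35.824°.
λ₂ = 0.694° − 35.824° = -35.13°.

-9.45°, -35.13°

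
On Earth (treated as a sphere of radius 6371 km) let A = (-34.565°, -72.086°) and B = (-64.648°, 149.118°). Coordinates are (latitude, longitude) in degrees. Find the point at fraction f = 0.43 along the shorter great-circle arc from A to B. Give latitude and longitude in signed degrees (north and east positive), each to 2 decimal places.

The central angle between A and B is δ = 1.3208 rad.
With f = 0.43, the slerp weights are sin((1−f)δ)/sin δ = 0.7057 and sin(fδ)/sin δ = 0.5552.
Weighted sum of the unit vectors: (0.7057)·(0.2533,-0.7836,-0.5673) + (0.5552)·(-0.3675,0.2198,-0.9037) = (-0.0253, -0.4309, -0.9020).
Converting back: φ = atan2(z, √(x²+y²)) = -64.43°, λ = atan2(y, x) = -93.36°.

-64.43°, -93.36°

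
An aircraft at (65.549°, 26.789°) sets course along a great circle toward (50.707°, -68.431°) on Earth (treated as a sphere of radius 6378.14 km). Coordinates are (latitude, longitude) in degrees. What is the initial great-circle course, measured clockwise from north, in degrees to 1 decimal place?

300.6°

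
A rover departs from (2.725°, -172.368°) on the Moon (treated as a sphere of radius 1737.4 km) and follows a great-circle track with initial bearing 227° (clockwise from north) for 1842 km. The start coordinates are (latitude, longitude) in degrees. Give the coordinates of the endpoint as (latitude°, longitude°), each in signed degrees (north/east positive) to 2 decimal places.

Angular distance δ = d/R = 1842/1737.4 = 1.06020 rad; initial bearing θ = 3.9619 rad.
sin φ₂ = sin φ₁ cos δ + cos φ₁ sin δ cos θ = (0.0475)(0.4887) + (0.9989)(0.8725)(-0.6820) = -0.5711, so φ₂ = -34.83°.
Δλ = atan2(sin θ sin δ cos φ₁, cos δ − sin φ₁ sin φ₂) = atan2(-0.6374, 0.5158) = -51.015°.
λ₂ = -172.368° − 51.015° = -223.38° → 136.62° after wrapping to (−180°, 180°].

-34.83°, 136.62°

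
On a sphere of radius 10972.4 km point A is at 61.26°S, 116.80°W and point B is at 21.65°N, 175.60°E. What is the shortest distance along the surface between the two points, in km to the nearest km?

18923 km

Let φ₁ = -1.0692 rad, φ₂ = 0.3779 rad, and Δλ = -1.1798 rad.
cos c = sin φ₁ sin φ₂ + cos φ₁ cos φ₂ cos Δλ = (-0.8768)(0.3689) + (0.4808)(0.9295)(0.3811) = -0.15318,
so c = arccos(-0.15318) = 1.72458 rad.
Distance = R·c = 10972.4 × 1.7246 ≈ 18923 km.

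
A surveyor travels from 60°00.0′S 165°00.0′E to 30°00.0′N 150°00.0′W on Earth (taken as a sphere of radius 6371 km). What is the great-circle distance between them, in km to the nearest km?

In radians: φ₁ = -1.0472, φ₂ = 0.5236, Δλ = 45.000° = 0.7854 rad.
Haversine: a = sin²(Δφ/2) + cos φ₁ cos φ₂ sin²(Δλ/2) = 0.5000 + (0.5000)(0.8660)(0.1464) = 0.56341.
Central angle c = 2·arcsin(√a) = 1.69797 rad.
Distance = R·c = 6371 × 1.6980 ≈ 10818 km.

10818 km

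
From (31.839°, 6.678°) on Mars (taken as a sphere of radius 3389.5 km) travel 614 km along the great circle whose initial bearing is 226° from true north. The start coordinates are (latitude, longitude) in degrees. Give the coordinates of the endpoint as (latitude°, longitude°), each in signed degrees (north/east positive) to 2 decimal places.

Angular distance δ = d/R = 614/3389.5 = 0.18115 rad; initial bearing θ = 3.9444 rad.
sin φ₂ = sin φ₁ cos δ + cos φ₁ sin δ cos θ = (0.5275)(0.9836) + (0.8495)(0.1802)(-0.6947) = 0.4126, so φ₂ = 24.37°.
Δλ = atan2(sin θ sin δ cos φ₁, cos δ − sin φ₁ sin φ₂) = atan2(-0.1101, 0.7660) = -8.179°.
λ₂ = 6.678° − 8.179° = -1.50°.

24.37°, -1.50°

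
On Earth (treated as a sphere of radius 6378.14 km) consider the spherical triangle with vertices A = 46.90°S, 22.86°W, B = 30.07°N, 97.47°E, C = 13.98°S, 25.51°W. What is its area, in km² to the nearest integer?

48688744 km²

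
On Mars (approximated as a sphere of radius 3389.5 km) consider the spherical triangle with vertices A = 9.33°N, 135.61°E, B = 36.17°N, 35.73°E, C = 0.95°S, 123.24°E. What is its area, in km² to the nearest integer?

3151354 km²

Side lengths (central angles): a = 1.5455, b = 0.2800, c = 1.6118 rad; semiperimeter s = 1.7187.
By l'Huilier's theorem, tan(E/4) = √[tan(s/2) tan((s−a)/2) tan((s−b)/2) tan((s−c)/2)], giving spherical excess E = 0.2743 rad.
Area = E·R² = 0.2743 × (3389.5)² ≈ 3151354 km².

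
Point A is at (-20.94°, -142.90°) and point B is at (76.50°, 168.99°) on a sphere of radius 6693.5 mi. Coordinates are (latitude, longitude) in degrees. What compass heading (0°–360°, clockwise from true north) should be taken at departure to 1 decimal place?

349.8°

With φ₁ = -0.3655, φ₂ = 1.3352, Δλ = -0.8397 rad, the forward-azimuth formula gives
θ = atan2( sin Δλ cos φ₂ , cos φ₁ sin φ₂ − sin φ₁ cos φ₂ cos Δλ ) = atan2(-0.1738, 0.9639) = -10.22°.
Adding 360° brings this into [0°, 360°): 349.8°.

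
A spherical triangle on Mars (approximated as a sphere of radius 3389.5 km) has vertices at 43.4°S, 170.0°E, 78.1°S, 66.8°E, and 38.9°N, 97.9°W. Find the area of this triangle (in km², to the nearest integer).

19910706 km²

Side lengths (central angles): a = 2.4485, b = 2.0400, c = 0.8788 rad; semiperimeter s = 2.6836.
By l'Huilier's theorem, tan(E/4) = √[tan(s/2) tan((s−a)/2) tan((s−b)/2) tan((s−c)/2)], giving spherical excess E = 1.7331 rad.
Area = E·R² = 1.7331 × (3389.5)² ≈ 19910706 km².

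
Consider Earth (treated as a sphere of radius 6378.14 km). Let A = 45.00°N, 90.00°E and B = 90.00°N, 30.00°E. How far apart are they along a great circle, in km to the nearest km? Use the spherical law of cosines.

5009 km

Let φ₁ = 0.7854 rad, φ₂ = 1.5708 rad, and Δλ = -1.0472 rad.
cos c = sin φ₁ sin φ₂ + cos φ₁ cos φ₂ cos Δλ = (0.7071)(1.0000) + (0.7071)(0.0000)(0.5000) = 0.70711,
so c = arccos(0.70711) = 0.78540 rad.
Distance = R·c = 6378.14 × 0.7854 ≈ 5009 km.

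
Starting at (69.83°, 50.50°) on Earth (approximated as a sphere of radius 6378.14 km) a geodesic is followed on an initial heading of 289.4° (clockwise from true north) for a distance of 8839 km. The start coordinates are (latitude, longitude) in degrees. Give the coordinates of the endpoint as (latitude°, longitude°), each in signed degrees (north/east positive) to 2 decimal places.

Angular distance δ = d/R = 8839/6378.14 = 1.38583 rad; initial bearing θ = 5.0510 rad.
sin φ₂ = sin φ₁ cos δ + cos φ₁ sin δ cos θ = (0.9387)(0.1839) + (0.3448)(0.9829)(0.3322) = 0.2852, so φ₂ = 16.57°.
Δλ = atan2(sin θ sin δ cos φ₁, cos δ − sin φ₁ sin φ₂) = atan2(-0.3197, -0.0838) = -104.690°.
λ₂ = 50.500° − 104.690° = -54.19°.

16.57°, -54.19°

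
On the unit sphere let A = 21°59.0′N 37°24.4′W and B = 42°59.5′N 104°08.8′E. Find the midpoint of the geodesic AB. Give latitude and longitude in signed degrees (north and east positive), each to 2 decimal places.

61.37°, 14.66°

Central angle δ = 1.8504 rad. Interpolating on the sphere with fraction f = 0.5:
P = [sin((1−f)δ)·A + sin(fδ)·B] / sin δ = 0.8310·A + 0.8310·B in Cartesian coordinates,
giving P = (0.4635, 0.1213, 0.8777), i.e. latitude 61.37°, longitude 14.66°.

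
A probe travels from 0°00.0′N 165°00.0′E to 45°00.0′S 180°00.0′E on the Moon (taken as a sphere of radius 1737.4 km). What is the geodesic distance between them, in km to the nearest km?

Let φ₁ = 0.0000 rad, φ₂ = -0.7854 rad, and Δλ = 0.2618 rad.
cos c = sin φ₁ sin φ₂ + cos φ₁ cos φ₂ cos Δλ = (0.0000)(-0.7071) + (1.0000)(0.7071)(0.9659) = 0.68301,
so c = arccos(0.68301) = 0.81892 rad.
Distance = R·c = 1737.4 × 0.8189 ≈ 1423 km.

1423 km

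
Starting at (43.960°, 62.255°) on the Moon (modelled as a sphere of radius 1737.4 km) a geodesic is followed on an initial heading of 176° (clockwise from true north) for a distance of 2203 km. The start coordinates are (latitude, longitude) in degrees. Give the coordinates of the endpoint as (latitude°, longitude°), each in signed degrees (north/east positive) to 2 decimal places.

Angular distance δ = d/R = 2203/1737.4 = 1.26799 rad; initial bearing θ = 3.0718 rad.
sin φ₂ = sin φ₁ cos δ + cos φ₁ sin δ cos θ = (0.6942)(0.2982) + (0.7198)(0.9545)(-0.9976) = -0.4784, so φ₂ = -28.58°.
Δλ = atan2(sin θ sin δ cos φ₁, cos δ − sin φ₁ sin φ₂) = atan2(0.0479, 0.6303) = 4.348°.
λ₂ = 62.255° + 4.348° = 66.60°.

-28.58°, 66.60°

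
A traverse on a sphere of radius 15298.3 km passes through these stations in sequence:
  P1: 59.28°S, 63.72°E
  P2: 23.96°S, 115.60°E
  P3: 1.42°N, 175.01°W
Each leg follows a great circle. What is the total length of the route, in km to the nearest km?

Leg P1→P2: central angle 0.8798 rad, distance 13459.8 km.
Leg P2→P3: central angle 1.2540 rad, distance 19184.3 km.
Total: 13459.8 + 19184.3 ≈ 32644 km.

32644 km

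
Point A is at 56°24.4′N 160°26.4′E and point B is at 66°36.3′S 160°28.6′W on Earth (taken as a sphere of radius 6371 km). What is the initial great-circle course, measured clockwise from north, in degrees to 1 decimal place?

161.9°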